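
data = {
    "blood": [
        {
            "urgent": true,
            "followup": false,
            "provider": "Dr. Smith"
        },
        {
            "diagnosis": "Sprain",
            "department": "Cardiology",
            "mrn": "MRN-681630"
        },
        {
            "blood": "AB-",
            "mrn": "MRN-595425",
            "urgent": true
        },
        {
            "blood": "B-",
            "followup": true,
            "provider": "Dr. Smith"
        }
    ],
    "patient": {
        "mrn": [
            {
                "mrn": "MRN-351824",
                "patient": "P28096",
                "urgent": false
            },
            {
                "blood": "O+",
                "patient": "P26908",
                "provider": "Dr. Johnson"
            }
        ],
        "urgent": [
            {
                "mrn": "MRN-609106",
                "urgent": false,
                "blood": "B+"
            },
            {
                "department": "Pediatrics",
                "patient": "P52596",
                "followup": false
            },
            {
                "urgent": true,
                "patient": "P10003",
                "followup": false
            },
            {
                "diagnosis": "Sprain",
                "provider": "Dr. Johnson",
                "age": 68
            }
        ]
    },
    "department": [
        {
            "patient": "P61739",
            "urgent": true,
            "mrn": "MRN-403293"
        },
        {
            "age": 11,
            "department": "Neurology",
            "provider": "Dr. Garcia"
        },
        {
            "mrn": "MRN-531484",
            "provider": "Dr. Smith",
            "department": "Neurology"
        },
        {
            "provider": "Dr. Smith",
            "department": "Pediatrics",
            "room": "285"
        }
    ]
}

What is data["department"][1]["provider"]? "Dr. Garcia"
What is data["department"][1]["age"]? 11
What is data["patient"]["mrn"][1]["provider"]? "Dr. Johnson"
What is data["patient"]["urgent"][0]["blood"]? "B+"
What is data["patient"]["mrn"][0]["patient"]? "P28096"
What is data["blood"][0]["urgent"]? True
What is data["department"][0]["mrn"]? "MRN-403293"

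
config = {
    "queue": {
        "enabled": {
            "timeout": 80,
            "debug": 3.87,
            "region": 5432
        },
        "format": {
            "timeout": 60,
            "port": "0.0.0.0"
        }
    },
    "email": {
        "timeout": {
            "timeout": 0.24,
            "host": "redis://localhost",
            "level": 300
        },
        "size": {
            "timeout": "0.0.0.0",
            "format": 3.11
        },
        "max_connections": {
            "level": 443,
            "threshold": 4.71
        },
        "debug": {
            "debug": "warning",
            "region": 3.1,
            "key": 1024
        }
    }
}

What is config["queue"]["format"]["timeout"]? 60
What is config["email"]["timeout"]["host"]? "redis://localhost"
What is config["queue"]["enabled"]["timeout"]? 80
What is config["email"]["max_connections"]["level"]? 443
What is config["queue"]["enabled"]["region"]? 5432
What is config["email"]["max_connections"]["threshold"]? 4.71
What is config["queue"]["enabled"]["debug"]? 3.87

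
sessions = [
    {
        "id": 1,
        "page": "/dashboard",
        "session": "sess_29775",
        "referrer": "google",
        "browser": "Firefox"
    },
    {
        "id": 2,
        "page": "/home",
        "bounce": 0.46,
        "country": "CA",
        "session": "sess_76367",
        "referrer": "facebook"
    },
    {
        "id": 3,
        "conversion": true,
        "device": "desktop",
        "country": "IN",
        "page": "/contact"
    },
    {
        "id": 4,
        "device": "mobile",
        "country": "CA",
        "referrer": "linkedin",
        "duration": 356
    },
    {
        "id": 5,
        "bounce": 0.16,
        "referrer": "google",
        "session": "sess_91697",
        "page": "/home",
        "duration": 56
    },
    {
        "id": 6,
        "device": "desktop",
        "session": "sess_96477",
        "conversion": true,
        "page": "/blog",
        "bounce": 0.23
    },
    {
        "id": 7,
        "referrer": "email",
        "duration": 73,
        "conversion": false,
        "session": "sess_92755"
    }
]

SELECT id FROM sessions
[1, 2, 3, 4, 5, 6, 7]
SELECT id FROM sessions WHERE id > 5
[6, 7]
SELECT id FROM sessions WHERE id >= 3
[3, 4, 5, 6, 7]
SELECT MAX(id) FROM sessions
7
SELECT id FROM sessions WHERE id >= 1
[1, 2, 3, 4, 5, 6, 7]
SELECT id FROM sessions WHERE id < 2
[1]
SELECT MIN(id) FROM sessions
1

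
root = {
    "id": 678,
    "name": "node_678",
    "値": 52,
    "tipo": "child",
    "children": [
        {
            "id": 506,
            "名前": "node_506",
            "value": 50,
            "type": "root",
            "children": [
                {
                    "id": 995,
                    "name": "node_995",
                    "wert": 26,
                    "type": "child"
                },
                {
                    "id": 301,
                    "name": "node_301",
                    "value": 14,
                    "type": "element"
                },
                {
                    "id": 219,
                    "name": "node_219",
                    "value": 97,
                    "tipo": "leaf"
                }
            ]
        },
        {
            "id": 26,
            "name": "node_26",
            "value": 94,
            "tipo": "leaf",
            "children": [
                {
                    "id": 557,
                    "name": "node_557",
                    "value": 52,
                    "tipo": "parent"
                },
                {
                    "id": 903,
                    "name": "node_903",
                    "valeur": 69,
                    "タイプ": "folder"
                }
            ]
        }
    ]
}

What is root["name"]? "node_678"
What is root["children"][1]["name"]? "node_26"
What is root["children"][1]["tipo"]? "leaf"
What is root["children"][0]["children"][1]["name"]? "node_301"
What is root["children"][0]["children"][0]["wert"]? 26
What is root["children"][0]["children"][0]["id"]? 995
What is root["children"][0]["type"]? "root"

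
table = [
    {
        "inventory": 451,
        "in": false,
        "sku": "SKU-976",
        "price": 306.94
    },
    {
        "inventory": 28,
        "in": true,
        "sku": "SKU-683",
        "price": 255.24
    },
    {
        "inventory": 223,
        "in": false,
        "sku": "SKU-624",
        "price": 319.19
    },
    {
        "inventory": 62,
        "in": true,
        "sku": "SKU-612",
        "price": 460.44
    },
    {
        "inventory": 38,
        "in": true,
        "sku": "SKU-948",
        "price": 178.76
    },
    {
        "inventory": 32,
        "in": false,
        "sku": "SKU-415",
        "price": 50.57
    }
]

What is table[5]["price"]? 50.57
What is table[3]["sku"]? "SKU-612"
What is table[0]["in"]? False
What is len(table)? 6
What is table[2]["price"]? 319.19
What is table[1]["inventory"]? 28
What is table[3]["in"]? True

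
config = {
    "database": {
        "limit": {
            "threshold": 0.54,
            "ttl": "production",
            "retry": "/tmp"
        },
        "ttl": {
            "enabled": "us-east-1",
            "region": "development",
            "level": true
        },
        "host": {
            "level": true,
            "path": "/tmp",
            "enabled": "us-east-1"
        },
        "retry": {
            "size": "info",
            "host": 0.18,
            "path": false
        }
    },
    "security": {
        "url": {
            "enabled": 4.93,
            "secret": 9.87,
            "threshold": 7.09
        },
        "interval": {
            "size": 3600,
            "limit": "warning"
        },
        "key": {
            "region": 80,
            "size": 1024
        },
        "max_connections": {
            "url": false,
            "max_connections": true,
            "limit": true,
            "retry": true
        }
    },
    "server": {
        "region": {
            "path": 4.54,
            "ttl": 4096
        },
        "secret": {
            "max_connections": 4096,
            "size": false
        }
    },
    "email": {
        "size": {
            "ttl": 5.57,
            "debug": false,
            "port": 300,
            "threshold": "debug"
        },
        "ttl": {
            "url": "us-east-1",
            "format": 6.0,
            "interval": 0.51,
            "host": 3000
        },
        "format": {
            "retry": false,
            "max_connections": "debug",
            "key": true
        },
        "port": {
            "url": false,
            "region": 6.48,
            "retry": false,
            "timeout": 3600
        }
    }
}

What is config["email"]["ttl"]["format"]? 6.0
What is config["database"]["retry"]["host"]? 0.18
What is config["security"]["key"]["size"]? 1024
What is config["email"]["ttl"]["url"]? "us-east-1"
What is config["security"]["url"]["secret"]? 9.87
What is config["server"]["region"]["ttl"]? 4096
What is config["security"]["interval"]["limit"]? "warning"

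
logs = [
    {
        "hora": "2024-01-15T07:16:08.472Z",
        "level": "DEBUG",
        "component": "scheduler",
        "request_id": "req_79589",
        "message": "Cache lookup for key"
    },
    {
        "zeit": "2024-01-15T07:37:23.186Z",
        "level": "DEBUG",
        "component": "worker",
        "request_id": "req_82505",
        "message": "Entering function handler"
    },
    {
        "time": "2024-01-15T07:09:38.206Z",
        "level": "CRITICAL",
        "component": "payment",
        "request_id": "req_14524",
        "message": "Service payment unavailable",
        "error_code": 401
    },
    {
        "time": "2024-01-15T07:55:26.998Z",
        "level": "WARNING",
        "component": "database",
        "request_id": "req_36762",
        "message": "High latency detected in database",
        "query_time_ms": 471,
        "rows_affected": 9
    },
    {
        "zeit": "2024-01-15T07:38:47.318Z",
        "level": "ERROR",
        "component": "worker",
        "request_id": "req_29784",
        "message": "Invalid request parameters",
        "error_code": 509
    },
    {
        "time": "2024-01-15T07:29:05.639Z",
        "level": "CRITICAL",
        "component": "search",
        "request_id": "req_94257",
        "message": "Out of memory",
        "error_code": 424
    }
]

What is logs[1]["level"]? "DEBUG"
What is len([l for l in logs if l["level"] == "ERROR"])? 1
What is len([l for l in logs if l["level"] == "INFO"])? 0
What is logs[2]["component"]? "payment"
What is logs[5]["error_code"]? 424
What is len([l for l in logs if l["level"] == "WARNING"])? 1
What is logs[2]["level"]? "CRITICAL"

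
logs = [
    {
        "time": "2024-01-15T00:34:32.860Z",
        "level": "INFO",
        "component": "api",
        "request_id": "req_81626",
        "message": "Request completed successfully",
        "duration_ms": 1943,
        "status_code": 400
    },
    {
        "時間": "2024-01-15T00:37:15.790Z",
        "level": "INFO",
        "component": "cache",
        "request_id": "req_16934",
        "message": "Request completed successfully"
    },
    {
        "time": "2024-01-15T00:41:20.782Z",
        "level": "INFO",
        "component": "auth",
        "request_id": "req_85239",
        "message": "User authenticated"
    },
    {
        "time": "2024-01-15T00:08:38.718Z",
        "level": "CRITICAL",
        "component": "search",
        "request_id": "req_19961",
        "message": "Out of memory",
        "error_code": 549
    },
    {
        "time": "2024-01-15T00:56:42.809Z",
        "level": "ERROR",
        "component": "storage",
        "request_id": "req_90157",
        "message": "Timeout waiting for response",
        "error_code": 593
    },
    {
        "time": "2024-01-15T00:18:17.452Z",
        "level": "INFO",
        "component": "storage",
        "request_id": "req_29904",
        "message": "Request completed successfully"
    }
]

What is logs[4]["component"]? "storage"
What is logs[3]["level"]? "CRITICAL"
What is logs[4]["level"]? "ERROR"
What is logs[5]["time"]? "2024-01-15T00:18:17.452Z"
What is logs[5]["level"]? "INFO"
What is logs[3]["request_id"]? "req_19961"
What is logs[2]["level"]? "INFO"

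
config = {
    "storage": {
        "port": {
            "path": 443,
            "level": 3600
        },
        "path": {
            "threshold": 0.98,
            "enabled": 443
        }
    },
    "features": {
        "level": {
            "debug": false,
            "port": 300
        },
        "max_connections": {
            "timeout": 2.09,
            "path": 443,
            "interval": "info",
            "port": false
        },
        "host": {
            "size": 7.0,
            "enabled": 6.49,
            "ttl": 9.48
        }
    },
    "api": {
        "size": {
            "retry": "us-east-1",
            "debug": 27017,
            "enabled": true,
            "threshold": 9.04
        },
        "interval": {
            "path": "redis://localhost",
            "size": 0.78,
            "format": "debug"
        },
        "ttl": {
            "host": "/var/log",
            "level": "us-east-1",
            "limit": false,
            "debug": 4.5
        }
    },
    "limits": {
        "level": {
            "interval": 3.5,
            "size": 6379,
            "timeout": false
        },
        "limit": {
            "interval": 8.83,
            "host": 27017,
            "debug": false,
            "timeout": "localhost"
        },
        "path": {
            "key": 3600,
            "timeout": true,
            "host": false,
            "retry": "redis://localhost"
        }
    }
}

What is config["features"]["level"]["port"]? 300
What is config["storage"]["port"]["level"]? 3600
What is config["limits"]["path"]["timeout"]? True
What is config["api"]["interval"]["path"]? "redis://localhost"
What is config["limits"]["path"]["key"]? 3600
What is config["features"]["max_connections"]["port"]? False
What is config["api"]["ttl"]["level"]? "us-east-1"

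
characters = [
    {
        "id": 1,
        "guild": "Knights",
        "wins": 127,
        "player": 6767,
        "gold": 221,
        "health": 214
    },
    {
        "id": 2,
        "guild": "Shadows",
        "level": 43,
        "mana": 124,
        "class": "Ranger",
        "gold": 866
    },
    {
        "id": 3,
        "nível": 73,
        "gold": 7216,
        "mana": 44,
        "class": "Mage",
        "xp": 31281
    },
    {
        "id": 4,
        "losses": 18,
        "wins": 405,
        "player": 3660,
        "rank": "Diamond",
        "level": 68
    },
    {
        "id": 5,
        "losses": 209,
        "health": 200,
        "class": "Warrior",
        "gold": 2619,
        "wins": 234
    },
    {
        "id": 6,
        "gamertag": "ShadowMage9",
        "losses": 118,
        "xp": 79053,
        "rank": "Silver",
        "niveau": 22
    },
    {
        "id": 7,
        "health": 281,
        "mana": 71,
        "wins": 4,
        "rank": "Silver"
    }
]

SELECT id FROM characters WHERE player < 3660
[]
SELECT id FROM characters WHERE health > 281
[]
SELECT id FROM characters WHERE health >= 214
[1, 7]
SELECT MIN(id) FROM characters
1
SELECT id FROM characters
[1, 2, 3, 4, 5, 6, 7]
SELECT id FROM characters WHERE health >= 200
[1, 5, 7]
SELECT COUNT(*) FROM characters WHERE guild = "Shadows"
1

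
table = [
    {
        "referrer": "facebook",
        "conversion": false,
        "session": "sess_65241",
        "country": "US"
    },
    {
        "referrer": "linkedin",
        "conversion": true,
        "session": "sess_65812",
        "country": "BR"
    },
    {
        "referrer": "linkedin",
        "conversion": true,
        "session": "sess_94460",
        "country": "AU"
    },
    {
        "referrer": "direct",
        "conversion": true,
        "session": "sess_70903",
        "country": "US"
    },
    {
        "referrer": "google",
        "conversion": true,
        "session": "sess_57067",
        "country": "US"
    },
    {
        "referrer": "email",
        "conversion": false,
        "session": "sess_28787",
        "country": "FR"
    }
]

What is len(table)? 6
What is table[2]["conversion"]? True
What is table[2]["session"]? "sess_94460"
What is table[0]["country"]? "US"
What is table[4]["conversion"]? True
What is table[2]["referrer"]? "linkedin"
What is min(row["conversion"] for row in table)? False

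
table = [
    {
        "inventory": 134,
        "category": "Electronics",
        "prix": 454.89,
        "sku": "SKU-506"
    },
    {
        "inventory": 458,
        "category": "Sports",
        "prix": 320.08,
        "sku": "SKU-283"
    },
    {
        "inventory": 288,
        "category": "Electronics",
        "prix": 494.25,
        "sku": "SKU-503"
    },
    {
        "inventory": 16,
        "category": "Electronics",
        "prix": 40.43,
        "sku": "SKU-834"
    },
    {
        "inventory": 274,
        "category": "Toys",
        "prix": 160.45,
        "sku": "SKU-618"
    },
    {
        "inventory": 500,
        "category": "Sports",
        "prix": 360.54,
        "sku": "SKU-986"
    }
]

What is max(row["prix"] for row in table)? 494.25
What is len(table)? 6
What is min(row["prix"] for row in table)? 40.43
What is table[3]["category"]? "Electronics"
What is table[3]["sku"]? "SKU-834"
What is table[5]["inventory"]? 500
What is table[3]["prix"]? 40.43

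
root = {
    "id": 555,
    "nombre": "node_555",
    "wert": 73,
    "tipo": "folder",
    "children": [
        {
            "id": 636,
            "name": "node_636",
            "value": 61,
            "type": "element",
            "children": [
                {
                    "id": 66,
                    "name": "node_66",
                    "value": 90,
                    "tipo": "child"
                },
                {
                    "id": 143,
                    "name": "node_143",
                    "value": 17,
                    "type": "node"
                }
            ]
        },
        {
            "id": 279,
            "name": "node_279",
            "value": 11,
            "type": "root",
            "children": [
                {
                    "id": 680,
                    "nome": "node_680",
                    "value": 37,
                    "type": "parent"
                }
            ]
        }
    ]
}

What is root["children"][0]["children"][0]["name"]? "node_66"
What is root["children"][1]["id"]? 279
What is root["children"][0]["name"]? "node_636"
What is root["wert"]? 73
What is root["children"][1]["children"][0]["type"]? "parent"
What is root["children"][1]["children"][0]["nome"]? "node_680"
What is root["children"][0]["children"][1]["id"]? 143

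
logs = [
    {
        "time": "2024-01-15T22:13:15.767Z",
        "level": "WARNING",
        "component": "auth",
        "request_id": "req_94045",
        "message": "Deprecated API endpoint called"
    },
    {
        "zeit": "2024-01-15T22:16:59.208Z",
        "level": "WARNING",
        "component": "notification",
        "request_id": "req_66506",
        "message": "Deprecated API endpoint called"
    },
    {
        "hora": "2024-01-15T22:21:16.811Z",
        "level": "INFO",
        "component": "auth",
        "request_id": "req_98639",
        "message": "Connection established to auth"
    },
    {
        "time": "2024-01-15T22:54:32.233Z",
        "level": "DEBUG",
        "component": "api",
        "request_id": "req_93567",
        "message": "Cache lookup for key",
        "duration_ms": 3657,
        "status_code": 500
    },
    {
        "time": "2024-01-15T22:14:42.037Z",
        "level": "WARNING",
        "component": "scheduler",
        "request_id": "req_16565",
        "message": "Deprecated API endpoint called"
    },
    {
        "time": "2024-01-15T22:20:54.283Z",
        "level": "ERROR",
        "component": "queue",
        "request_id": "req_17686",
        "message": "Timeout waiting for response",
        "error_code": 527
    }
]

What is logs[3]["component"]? "api"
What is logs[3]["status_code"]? 500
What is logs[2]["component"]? "auth"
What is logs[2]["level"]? "INFO"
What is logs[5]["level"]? "ERROR"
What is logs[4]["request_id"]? "req_16565"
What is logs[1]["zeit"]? "2024-01-15T22:16:59.208Z"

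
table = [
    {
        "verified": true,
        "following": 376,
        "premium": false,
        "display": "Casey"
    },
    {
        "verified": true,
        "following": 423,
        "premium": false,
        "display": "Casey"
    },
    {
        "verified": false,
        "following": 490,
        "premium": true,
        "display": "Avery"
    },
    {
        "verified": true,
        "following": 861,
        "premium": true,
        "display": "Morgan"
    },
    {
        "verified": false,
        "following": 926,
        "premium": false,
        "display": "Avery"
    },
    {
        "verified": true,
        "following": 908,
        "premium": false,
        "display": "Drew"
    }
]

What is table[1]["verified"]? True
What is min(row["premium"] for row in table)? False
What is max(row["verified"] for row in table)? True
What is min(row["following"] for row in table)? 376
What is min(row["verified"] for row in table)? False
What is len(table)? 6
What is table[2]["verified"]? False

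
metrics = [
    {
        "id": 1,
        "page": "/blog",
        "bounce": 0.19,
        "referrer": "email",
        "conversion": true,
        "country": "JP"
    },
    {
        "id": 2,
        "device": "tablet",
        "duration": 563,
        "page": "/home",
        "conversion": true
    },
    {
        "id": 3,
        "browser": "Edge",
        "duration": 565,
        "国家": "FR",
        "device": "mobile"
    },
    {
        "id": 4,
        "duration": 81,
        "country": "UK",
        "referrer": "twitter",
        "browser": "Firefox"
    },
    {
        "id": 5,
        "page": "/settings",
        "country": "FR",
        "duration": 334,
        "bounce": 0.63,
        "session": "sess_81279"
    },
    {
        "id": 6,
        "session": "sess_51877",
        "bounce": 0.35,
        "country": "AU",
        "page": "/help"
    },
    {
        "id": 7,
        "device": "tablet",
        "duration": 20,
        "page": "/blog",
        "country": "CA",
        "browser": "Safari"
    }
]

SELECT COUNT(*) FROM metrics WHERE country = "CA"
1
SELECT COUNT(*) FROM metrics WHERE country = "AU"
1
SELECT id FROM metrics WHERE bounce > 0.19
[5, 6]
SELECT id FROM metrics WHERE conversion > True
[]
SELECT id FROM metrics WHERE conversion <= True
[1, 2]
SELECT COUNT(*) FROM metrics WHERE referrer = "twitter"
1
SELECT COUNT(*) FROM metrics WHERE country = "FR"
1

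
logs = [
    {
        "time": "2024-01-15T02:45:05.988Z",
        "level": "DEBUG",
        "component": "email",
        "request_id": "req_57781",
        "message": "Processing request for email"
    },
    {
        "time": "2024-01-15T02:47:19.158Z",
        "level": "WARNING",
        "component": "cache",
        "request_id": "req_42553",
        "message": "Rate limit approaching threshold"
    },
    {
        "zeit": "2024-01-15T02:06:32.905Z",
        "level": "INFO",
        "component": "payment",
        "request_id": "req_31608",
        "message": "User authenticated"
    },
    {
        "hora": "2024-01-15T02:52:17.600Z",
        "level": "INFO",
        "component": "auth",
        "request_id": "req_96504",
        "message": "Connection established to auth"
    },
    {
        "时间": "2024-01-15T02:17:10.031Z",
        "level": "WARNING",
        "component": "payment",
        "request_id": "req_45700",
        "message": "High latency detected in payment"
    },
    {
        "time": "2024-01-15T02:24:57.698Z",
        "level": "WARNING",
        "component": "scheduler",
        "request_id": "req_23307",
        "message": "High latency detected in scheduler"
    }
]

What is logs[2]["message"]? "User authenticated"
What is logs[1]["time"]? "2024-01-15T02:47:19.158Z"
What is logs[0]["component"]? "email"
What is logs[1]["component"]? "cache"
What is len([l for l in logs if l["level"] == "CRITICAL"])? 0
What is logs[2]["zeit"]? "2024-01-15T02:06:32.905Z"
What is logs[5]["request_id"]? "req_23307"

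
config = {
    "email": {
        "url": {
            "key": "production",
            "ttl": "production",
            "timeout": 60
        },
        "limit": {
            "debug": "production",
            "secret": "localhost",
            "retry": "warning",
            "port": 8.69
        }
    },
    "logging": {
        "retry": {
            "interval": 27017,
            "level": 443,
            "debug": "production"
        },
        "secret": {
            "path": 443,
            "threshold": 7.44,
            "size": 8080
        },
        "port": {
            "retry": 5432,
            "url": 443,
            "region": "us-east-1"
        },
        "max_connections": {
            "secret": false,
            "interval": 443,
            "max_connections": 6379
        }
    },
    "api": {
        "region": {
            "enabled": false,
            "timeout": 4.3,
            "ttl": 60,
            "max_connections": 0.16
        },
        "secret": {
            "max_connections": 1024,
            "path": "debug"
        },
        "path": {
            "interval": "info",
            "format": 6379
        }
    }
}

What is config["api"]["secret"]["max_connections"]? 1024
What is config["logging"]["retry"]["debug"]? "production"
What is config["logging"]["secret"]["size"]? 8080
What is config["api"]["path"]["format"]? 6379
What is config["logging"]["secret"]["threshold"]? 7.44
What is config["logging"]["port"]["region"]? "us-east-1"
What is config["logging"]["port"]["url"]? 443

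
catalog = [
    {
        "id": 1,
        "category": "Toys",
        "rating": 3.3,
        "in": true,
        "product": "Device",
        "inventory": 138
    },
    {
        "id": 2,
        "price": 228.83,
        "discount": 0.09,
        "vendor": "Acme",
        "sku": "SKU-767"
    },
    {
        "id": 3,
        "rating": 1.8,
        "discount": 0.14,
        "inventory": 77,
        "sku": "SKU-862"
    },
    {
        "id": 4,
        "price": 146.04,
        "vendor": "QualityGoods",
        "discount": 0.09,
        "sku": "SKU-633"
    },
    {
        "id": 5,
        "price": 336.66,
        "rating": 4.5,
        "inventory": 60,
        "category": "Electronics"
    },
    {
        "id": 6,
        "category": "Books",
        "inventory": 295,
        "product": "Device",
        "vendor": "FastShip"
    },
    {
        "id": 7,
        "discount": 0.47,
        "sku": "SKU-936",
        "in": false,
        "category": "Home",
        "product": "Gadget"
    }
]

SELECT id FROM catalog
[1, 2, 3, 4, 5, 6, 7]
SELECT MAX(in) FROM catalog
True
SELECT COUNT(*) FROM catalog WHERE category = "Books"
1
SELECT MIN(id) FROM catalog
1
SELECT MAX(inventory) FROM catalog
295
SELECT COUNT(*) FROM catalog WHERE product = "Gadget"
1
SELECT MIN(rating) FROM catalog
1.8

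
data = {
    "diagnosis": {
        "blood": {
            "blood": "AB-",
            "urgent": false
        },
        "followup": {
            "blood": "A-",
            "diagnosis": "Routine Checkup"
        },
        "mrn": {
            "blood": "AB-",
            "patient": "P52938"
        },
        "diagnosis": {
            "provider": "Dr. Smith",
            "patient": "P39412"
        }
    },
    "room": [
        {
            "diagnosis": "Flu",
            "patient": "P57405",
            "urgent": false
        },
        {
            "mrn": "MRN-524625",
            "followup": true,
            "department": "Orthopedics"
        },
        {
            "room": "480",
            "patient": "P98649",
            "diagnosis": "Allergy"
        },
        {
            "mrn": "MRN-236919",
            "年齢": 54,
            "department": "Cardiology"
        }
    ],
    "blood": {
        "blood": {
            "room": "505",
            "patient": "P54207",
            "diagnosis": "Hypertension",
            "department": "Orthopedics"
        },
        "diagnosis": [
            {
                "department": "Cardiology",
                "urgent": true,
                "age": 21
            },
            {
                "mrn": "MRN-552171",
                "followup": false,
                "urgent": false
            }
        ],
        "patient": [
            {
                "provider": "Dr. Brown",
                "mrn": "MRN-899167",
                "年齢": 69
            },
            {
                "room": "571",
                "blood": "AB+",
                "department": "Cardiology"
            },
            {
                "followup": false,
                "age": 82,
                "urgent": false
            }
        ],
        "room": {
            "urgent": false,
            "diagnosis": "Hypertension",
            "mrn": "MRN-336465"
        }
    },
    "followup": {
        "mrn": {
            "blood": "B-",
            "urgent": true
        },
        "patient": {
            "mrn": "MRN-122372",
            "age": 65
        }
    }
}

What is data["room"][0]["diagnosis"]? "Flu"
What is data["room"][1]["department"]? "Orthopedics"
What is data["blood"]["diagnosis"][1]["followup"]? False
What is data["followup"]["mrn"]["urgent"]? True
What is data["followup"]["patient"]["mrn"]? "MRN-122372"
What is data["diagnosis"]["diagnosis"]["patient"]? "P39412"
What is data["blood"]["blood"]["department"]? "Orthopedics"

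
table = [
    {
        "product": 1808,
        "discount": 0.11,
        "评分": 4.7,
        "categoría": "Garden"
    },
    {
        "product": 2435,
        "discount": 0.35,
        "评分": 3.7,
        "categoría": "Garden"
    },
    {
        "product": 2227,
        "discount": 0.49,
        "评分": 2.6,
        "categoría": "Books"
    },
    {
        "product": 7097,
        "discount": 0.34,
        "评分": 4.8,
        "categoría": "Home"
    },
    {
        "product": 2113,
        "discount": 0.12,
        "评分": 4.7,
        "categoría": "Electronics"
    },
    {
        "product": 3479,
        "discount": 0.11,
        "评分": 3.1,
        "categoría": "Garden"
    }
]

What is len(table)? 6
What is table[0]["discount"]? 0.11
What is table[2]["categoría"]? "Books"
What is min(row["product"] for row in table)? 1808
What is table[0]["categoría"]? "Garden"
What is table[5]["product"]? 3479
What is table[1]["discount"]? 0.35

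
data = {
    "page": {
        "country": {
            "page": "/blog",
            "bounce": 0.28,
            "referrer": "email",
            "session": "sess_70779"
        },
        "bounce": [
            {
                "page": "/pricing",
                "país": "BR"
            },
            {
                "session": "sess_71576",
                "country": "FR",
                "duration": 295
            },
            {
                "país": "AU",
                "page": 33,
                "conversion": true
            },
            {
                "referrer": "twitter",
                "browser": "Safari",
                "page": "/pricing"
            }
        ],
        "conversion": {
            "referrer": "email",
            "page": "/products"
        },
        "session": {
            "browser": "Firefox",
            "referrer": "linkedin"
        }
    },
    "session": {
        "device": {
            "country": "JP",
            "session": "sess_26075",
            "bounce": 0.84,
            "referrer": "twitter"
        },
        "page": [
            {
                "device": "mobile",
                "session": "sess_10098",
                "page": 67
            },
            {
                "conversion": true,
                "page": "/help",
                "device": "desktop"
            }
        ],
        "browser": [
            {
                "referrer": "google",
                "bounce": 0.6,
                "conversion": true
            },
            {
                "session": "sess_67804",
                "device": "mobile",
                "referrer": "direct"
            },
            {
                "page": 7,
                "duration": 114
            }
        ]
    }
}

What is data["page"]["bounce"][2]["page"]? 33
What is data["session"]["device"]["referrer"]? "twitter"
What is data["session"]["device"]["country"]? "JP"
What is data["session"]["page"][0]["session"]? "sess_10098"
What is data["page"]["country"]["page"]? "/blog"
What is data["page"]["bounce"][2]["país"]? "AU"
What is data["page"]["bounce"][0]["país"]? "BR"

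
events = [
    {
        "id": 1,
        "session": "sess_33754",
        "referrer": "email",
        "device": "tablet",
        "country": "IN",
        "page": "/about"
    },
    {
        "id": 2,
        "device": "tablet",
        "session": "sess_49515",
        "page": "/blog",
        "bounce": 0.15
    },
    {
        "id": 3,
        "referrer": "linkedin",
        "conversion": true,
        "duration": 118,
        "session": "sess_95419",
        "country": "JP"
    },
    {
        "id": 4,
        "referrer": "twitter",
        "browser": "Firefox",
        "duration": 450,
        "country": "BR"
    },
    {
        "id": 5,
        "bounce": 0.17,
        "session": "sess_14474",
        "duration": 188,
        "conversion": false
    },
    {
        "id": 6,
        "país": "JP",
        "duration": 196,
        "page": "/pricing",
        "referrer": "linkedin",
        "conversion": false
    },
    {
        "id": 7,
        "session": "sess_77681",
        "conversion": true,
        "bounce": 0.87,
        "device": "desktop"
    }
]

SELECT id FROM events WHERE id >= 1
[1, 2, 3, 4, 5, 6, 7]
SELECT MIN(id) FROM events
1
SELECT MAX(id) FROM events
7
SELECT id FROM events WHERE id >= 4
[4, 5, 6, 7]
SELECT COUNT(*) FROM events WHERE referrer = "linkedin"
2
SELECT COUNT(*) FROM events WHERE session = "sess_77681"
1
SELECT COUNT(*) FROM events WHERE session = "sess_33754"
1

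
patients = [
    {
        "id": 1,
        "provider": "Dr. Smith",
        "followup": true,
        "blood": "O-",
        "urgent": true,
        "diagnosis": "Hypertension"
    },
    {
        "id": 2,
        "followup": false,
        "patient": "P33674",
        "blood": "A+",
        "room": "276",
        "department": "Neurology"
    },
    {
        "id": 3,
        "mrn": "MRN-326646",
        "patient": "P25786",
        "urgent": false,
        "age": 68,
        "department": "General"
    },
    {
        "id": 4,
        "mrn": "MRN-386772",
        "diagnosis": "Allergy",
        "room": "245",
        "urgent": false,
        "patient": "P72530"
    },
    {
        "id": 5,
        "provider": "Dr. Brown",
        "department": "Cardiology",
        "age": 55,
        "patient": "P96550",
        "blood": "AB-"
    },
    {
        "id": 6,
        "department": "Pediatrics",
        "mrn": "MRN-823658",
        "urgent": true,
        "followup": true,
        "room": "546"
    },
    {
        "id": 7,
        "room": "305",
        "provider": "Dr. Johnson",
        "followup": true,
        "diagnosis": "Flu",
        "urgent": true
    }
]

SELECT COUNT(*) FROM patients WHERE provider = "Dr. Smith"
1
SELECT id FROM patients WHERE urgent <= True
[1, 3, 4, 6, 7]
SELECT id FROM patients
[1, 2, 3, 4, 5, 6, 7]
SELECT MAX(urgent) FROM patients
True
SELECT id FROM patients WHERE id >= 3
[3, 4, 5, 6, 7]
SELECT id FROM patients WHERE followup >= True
[1, 6, 7]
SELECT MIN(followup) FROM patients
False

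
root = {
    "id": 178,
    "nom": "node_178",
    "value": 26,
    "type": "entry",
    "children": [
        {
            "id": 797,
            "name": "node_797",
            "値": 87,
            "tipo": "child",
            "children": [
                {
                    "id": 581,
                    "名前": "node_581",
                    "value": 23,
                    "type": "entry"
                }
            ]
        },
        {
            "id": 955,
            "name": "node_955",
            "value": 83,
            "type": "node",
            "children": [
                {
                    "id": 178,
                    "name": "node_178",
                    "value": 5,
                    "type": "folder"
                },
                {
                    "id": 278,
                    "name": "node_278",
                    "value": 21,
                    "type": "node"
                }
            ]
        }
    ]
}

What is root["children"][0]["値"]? 87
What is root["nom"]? "node_178"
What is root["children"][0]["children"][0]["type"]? "entry"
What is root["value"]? 26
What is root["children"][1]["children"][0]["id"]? 178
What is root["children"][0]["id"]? 797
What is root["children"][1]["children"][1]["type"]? "node"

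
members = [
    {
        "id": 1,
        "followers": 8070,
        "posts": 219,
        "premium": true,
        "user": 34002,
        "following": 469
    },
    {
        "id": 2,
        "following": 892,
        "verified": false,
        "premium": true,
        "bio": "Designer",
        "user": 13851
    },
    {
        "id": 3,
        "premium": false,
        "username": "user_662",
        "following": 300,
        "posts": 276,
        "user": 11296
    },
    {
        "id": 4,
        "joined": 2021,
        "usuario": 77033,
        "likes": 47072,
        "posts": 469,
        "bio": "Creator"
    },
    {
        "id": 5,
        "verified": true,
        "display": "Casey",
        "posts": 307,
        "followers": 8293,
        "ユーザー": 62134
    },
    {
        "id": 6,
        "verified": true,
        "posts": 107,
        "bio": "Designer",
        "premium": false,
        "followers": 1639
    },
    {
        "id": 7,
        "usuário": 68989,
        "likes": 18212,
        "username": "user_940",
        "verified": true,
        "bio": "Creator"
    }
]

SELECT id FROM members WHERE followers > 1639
[1, 5]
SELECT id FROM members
[1, 2, 3, 4, 5, 6, 7]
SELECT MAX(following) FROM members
892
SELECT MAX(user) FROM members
34002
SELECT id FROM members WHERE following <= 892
[1, 2, 3]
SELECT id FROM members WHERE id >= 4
[4, 5, 6, 7]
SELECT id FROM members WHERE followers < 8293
[1, 6]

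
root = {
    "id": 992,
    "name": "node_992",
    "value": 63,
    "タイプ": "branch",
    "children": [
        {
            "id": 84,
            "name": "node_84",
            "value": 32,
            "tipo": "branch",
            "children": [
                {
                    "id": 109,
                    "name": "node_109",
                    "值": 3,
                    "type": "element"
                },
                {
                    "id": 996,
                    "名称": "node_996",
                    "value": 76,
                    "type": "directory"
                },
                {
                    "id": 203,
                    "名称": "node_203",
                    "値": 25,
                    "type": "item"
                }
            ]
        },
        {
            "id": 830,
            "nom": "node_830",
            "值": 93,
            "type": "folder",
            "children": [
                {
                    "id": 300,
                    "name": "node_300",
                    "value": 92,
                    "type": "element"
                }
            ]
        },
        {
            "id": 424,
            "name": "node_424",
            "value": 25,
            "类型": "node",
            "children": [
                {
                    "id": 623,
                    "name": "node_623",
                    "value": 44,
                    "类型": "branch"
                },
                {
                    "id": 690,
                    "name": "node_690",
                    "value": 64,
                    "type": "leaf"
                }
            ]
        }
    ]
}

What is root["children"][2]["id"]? 424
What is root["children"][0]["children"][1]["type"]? "directory"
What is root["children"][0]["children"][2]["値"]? 25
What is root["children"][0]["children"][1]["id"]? 996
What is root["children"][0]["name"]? "node_84"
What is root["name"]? "node_992"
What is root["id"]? 992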